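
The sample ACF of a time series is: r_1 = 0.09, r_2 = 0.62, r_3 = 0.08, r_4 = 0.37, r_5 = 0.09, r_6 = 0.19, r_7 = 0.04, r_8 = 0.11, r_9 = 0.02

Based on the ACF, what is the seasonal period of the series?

The largest autocorrelation is r_2 = 0.62, with weaker echoes at lags 4 (0.37) and 6 (0.19); the remaining lags stay at or below 0.11.
The dominant spike at lag 2 indicates a seasonal period of 2.

2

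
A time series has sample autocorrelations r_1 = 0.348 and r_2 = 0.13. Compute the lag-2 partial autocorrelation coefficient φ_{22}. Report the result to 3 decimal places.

φ_{22} = (r_2 − r_1²) / (1 − r_1²)
r_1² = (0.348)² = 0.121104
Numerator = 0.13 − 0.1211 = 0.0089; denominator = 1 − 0.1211 = 0.8789
φ_{22} = 0.0089 / 0.8789 = 0.010

0.010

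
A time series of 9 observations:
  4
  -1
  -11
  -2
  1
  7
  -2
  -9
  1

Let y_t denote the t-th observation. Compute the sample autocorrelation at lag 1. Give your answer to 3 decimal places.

Mean ȳ = (4 − 1 − 11 − 2 + 1 + 7 − 2 − 9 + 1)/9 = -1.3333
Numerator Σ_{t=1}^{8}(y_t−ȳ)(y_{t+1}−ȳ) = 4.5556
Denominator Σ(y_t−ȳ)² = 262.0000
r_1 = 4.5556 / 262.0000 = 0.017

0.017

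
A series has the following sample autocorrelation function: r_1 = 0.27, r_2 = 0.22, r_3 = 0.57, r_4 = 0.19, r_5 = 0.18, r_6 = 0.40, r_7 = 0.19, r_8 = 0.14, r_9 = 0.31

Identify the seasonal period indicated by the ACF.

The largest autocorrelation is r_3 = 0.57, with weaker echoes at lags 6 (0.40) and 9 (0.31); the remaining lags stay at or below 0.27. The elevated value at lag 1 (0.27), dropping to 0.22 at lag 2, reflects decaying short-term dependence rather than seasonality.
The dominant spike at lag 3 indicates a seasonal period of 3.

3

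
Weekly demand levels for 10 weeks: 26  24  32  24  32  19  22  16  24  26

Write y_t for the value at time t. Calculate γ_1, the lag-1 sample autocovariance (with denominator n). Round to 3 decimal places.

Mean ȳ = (26 + 24 + 32 + 24 + 32 + 19 + 22 + 16 + 24 + 26)/10 = 24.5000
Σ_{t=1}^{9}(y_t−ȳ)(y_{t+1}−ȳ) = -14.7500
γ_1 = -14.7500 / 10 = -1.475

-1.475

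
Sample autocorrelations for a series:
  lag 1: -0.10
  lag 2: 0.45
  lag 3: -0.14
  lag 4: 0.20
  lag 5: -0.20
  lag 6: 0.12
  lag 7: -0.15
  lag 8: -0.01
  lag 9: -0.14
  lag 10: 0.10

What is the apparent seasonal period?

2

The largest autocorrelation is r_2 = 0.45, with a weaker echo at lag 4 (0.20); the remaining lags stay at or below 0.12.
The dominant spike at lag 2 indicates a seasonal period of 2.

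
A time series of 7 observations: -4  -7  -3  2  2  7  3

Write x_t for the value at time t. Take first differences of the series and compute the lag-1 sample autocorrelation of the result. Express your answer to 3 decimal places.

First differences Δx: -3, 4, 5, 0, 5, -4
Mean of differences = 1.1667
Numerator Σ(Δx_t−Δx̄)(Δx_{t+1}−Δx̄) = -29.6944
Denominator Σ(Δx_t−Δx̄)² = 82.8333
r_1(Δx) = -29.6944 / 82.8333 = -0.358

-0.358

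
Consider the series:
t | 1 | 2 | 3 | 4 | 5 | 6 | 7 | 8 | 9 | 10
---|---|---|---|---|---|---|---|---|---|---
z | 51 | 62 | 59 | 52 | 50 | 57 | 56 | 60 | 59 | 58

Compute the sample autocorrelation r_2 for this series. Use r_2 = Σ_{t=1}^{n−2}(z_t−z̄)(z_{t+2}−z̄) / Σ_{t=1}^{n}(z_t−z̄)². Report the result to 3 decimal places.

Mean z̄ = (51 + 62 + 59 + 52 + 50 + 57 + 56 + 60 + 59 + 58)/10 = 56.4000
Numerator Σ_{t=1}^{8}(z_t−z̄)(z_{t+2}−z̄) = -48.5200
Denominator Σ(z_t−z̄)² = 150.4000
r_2 = -48.5200 / 150.4000 = -0.323

-0.323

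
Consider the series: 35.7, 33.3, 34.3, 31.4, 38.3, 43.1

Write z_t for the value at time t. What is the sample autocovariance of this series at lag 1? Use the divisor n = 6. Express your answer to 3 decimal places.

Mean z̄ = (35.7 + 33.3 + 34.3 + 31.4 + 38.3 + 43.1)/6 = 36.0167
Deviations: -0.3167, -2.7167, -1.7167, -4.6167, 2.2833, 7.0833
Σ_{t=1}^{5}(z_t−z̄)(z_{t+1}−z̄) = 19.0814
γ_1 = 19.0814 / 6 = 3.180

3.180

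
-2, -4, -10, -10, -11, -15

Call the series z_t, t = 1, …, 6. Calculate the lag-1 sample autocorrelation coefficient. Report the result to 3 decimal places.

Mean z̄ = (-2 − 4 − 10 − 10 − 11 − 15)/6 = -8.6667
Numerator Σ_{t=1}^{5}(z_t−z̄)(z_{t+1}−z̄) = 44.5556
Denominator Σ(z_t−z̄)² = 115.3333
r_1 = 44.5556 / 115.3333 = 0.386

0.386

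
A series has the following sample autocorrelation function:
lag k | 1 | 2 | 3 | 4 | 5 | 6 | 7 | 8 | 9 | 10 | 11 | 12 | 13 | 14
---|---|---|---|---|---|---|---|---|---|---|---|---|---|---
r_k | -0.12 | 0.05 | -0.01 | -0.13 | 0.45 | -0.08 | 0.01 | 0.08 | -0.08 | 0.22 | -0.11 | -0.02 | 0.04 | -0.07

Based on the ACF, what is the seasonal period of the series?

The largest autocorrelation is r_5 = 0.45, with a weaker echo at lag 10 (0.22); the remaining lags stay at or below 0.08.
The dominant spike at lag 5 indicates a seasonal period of 5.

5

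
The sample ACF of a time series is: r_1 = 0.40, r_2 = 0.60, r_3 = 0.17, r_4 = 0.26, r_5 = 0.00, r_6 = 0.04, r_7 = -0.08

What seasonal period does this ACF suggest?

The largest autocorrelation is r_2 = 0.60; the remaining lags stay at or below 0.40.
The dominant spike at lag 2 indicates a seasonal period of 2.

2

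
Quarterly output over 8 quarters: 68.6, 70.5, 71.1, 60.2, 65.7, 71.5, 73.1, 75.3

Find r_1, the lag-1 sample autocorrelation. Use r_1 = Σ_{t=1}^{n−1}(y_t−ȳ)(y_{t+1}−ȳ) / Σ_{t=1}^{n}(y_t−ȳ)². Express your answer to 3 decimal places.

0.267

Mean ȳ = (68.6 + 70.5 + 71.1 + 60.2 + 65.7 + 71.5 + 73.1 + 75.3)/8 = 69.5000
Deviations from mean: -0.9000, 1.0000, 1.6000, -9.3000, -3.8000, 2.0000, 3.6000, 5.8000
Numerator Σ_{t=1}^{7}(y_t−ȳ)(y_{t+1}−ȳ) = 41.6400
Denominator Σ(y_t−ȳ)² = 155.9000
r_1 = 41.6400 / 155.9000 = 0.267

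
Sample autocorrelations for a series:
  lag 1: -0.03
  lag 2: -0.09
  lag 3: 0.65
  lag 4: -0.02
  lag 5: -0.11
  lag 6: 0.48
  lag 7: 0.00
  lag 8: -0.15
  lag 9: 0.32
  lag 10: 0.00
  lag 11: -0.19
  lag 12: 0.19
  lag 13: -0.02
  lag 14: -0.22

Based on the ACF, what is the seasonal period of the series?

The largest autocorrelation is r_3 = 0.65, with weaker echoes at lags 6 (0.48), 9 (0.32) and 12 (0.19); the remaining lags stay at or below 0.00.
The dominant spike at lag 3 indicates a seasonal period of 3.

3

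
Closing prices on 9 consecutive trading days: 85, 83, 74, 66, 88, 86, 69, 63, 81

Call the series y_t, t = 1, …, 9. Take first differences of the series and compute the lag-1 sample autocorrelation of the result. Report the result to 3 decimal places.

First differences Δy: -2, -9, -8, 22, -2, -17, -6, 18
Mean of differences = -0.5000
Numerator Σ(Δy_t−Δȳ)(Δy_{t+1}−Δȳ) = -112.2500
Denominator Σ(Δy_t−Δȳ)² = 1284.0000
r_1(Δy) = -112.2500 / 1284.0000 = -0.087

-0.087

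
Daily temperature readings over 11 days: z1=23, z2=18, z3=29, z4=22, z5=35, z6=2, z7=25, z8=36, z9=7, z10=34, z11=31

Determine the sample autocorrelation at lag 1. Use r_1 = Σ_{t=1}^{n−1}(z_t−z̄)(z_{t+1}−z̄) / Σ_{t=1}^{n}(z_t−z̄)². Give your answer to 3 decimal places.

Mean z̄ = (23 + 18 + 29 + 22 + 35 + 2 + 25 + 36 + 7 + 34 + 31)/11 = 23.8182
Numerator Σ_{t=1}^{10}(z_t−z̄)(z_{t+1}−z̄) = -613.4876
Denominator Σ(z_t−z̄)² = 1253.6364
r_1 = -613.4876 / 1253.6364 = -0.489

-0.489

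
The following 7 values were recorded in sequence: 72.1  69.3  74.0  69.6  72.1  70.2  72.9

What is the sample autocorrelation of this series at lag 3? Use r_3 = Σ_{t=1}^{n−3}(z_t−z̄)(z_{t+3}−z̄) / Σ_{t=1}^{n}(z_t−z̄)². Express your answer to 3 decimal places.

Mean z̄ = (72.1 + 69.3 + 74.0 + 69.6 + 72.1 + 70.2 + 72.9)/7 = 71.4571
Deviations from mean: 0.6429, -2.1571, 2.5429, -1.8571, 0.6429, -1.2571, 1.4429
Numerator Σ_{t=1}^{4}(z_t−z̄)(z_{t+3}−z̄) = -8.4569
Denominator Σ(z_t−z̄)² = 19.0571
r_3 = -8.4569 / 19.0571 = -0.444

-0.444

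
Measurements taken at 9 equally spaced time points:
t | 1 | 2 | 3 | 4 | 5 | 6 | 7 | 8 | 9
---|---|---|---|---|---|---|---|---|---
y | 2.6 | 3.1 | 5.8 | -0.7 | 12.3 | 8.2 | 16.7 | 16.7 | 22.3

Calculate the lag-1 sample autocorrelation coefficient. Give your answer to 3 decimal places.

0.432

Mean ȳ = (2.6 + 3.1 + 5.8 − 0.7 + 12.3 + 8.2 + 16.7 + 16.7 + 22.3)/9 = 9.6667
Numerator Σ_{t=1}^{8}(y_t−ȳ)(y_{t+1}−ȳ) = 208.7256
Denominator Σ(y_t−ȳ)² = 483.1000
r_1 = 208.7256 / 483.1000 = 0.432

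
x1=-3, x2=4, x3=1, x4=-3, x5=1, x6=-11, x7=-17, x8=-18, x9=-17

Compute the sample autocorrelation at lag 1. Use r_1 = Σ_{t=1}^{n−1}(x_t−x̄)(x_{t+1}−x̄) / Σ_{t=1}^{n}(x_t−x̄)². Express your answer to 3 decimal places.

0.686

Mean x̄ = (-3 + 4 + 1 − 3 + 1 − 11 − 17 − 18 − 17)/9 = -7.0000
Numerator Σ_{t=1}^{8}(x_t−x̄)(x_{t+1}−x̄) = 424.0000
Denominator Σ(x_t−x̄)² = 618.0000
r_1 = 424.0000 / 618.0000 = 0.686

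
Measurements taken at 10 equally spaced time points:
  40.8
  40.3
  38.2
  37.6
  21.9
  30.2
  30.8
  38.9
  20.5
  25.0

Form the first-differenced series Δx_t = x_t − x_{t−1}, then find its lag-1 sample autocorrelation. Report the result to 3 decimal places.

-0.527

First differences Δx: -0.5, -2.1, -0.6, -15.7, 8.3, 0.6, 8.1, -18.4, 4.5
Mean of differences = -1.7556
Numerator Σ(Δx_t−Δx̄)(Δx_{t+1}−Δx̄) = -378.4220
Denominator Σ(Δx_t−Δx̄)² = 717.4422
r_1(Δx) = -378.4220 / 717.4422 = -0.527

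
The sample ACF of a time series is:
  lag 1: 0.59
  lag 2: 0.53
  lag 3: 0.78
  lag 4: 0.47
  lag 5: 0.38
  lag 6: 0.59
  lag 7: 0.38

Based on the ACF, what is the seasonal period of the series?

3

The largest autocorrelation is r_3 = 0.78; the remaining lags stay at or below 0.59. The elevated value at lag 1 (0.59), dropping to 0.53 at lag 2, reflects decaying short-term dependence rather than seasonality.
The dominant spike at lag 3 indicates a seasonal period of 3.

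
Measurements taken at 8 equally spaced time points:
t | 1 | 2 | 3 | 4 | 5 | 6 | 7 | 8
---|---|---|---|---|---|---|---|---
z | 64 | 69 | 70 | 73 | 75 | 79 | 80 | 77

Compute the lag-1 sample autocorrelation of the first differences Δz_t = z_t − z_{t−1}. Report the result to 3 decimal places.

First differences Δz: 5, 1, 3, 2, 4, 1, -3
Mean of differences = 1.8571
Numerator Σ(Δz_t−Δz̄)(Δz_{t+1}−Δz̄) = -0.8776
Denominator Σ(Δz_t−Δz̄)² = 40.8571
r_1(Δz) = -0.8776 / 40.8571 = -0.021

-0.021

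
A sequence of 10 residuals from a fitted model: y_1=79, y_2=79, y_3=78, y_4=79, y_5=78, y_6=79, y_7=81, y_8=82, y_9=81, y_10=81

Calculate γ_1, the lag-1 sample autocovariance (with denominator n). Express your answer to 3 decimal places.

1.201

Mean ȳ = (79 + 79 + 78 + 79 + 78 + 79 + 81 + 82 + 81 + 81)/10 = 79.7000
Σ_{t=1}^{9}(y_t−ȳ)(y_{t+1}−ȳ) = 12.0100
γ_1 = 12.0100 / 10 = 1.201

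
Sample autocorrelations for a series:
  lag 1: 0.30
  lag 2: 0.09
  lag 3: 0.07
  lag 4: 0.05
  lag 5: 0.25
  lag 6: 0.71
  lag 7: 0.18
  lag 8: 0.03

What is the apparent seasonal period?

The largest autocorrelation is r_6 = 0.71; the remaining lags stay at or below 0.30. The elevated value at lag 1 (0.30), dropping to 0.09 at lag 2, reflects decaying short-term dependence rather than seasonality.
The dominant spike at lag 6 indicates a seasonal period of 6.

6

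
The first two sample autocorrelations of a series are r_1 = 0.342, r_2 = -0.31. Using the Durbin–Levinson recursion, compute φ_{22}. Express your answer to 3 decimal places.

-0.484

φ_{22} = (r_2 − r_1²) / (1 − r_1²)
r_1² = (0.342)² = 0.116964
Numerator = -0.31 − 0.1170 = -0.4270; denominator = 1 − 0.1170 = 0.8830
φ_{22} = -0.4270 / 0.8830 = -0.484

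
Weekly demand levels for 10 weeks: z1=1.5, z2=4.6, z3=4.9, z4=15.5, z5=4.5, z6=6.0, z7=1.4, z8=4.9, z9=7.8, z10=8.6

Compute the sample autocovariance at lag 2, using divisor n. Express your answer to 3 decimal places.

-1.091

Mean z̄ = (1.5 + 4.6 + 4.9 + 15.5 + 4.5 + 6.0 + 1.4 + 4.9 + 7.8 + 8.6)/10 = 5.9700
Σ_{t=1}^{8}(z_t−z̄)(z_{t+2}−z̄) = -10.9058
γ_2 = -10.9058 / 10 = -1.091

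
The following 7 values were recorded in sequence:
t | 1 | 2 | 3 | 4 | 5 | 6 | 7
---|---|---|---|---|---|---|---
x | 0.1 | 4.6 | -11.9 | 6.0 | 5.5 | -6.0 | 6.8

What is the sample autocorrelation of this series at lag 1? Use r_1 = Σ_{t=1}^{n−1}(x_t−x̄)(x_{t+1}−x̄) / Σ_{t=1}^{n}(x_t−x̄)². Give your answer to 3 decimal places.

-0.539

Mean x̄ = (0.1 + 4.6 − 11.9 + 6.0 + 5.5 − 6.0 + 6.8)/7 = 0.7286
Deviations from mean: -0.6286, 3.8714, -12.6286, 5.2714, 4.7714, -6.7286, 6.0714
Σ(x_t−x̄)(x_{t+1}−x̄) = (-2.4335) + (-48.8906) + (-66.5706) + (25.1522) + (-32.1049) + (-40.8520) = -165.6994
Denominator Σ(x_t−x̄)² = 307.5543
r_1 = -165.6994 / 307.5543 = -0.539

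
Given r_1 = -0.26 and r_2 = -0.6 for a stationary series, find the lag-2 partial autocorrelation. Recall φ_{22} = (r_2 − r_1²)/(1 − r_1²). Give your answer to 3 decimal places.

-0.716

φ_{22} = (r_2 − r_1²) / (1 − r_1²)
r_1² = (-0.26)² = 0.0676
Numerator = -0.6 − 0.0676 = -0.6676; denominator = 1 − 0.0676 = 0.9324
φ_{22} = -0.6676 / 0.9324 = -0.716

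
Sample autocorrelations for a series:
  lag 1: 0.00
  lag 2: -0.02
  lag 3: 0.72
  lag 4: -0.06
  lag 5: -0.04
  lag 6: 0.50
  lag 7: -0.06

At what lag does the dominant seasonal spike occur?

The largest autocorrelation is r_3 = 0.72, with a weaker echo at lag 6 (0.50); the remaining lags stay at or below 0.00.
The dominant spike at lag 3 indicates a seasonal period of 3.

3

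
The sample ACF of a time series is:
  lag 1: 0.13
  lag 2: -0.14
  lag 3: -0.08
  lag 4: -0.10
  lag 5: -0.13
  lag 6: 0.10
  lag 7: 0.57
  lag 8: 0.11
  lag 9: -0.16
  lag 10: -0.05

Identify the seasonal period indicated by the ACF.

7

The largest autocorrelation is r_7 = 0.57; the remaining lags stay at or below 0.13.
The dominant spike at lag 7 indicates a seasonal period of 7.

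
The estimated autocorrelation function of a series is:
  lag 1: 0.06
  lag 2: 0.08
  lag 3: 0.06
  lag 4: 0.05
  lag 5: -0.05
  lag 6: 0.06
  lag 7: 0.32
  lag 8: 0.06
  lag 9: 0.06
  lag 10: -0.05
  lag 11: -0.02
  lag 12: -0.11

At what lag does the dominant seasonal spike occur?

7

The largest autocorrelation is r_7 = 0.32; the remaining lags stay at or below 0.08.
The dominant spike at lag 7 indicates a seasonal period of 7.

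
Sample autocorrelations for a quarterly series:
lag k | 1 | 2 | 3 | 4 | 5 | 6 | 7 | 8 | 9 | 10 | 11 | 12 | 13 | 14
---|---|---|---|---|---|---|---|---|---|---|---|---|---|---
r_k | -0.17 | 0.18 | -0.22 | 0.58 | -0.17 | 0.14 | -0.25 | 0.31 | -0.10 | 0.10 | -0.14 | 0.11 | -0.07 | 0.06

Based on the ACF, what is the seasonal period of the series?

4

The largest autocorrelation is r_4 = 0.58, with a weaker echo at lag 8 (0.31); the remaining lags stay at or below 0.18.
The dominant spike at lag 4 indicates a seasonal period of 4.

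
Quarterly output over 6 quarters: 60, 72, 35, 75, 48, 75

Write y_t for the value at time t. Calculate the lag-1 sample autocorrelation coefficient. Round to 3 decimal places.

-0.756

Mean ȳ = (60 + 72 + 35 + 75 + 48 + 75)/6 = 60.8333
Deviations from mean: -0.8333, 11.1667, -25.8333, 14.1667, -12.8333, 14.1667
Σ(y_t−ȳ)(y_{t+1}−ȳ) = (-9.3056) + (-288.4722) + (-365.9722) + (-181.8056) + (-181.8056) = -1027.3611
Denominator Σ(y_t−ȳ)² = 1358.8333
r_1 = -1027.3611 / 1358.8333 = -0.756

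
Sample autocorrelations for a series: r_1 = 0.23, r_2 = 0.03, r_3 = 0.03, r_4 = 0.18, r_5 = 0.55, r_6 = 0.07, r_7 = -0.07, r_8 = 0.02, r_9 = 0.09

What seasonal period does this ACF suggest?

5

The largest autocorrelation is r_5 = 0.55; the remaining lags stay at or below 0.23. The elevated value at lag 1 (0.23), dropping to 0.03 at lag 2, reflects decaying short-term dependence rather than seasonality.
The dominant spike at lag 5 indicates a seasonal period of 5.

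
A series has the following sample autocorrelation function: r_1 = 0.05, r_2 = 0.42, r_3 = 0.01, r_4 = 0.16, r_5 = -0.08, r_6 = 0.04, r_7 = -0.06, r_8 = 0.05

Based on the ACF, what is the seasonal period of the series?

2

The largest autocorrelation is r_2 = 0.42, with a weaker echo at lag 4 (0.16); the remaining lags stay at or below 0.05.
The dominant spike at lag 2 indicates a seasonal period of 2.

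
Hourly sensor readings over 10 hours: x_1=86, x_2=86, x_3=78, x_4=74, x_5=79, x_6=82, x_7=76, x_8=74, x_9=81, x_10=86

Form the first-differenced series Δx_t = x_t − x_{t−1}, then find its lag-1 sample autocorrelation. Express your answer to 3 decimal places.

First differences Δx: 0, -8, -4, 5, 3, -6, -2, 7, 5
Mean of differences = 0.0000
Numerator Σ(Δx_t−Δx̄)(Δx_{t+1}−Δx̄) = 42.0000
Denominator Σ(Δx_t−Δx̄)² = 228.0000
r_1(Δx) = 42.0000 / 228.0000 = 0.184

0.184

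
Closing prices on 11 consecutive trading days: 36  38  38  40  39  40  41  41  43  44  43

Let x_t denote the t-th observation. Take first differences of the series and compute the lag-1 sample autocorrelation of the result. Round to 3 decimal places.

-0.470

First differences Δx: 2, 0, 2, -1, 1, 1, 0, 2, 1, -1
Mean of differences = 0.7000
Numerator Σ(Δx_t−Δx̄)(Δx_{t+1}−Δx̄) = -5.6900
Denominator Σ(Δx_t−Δx̄)² = 12.1000
r_1(Δx) = -5.6900 / 12.1000 = -0.470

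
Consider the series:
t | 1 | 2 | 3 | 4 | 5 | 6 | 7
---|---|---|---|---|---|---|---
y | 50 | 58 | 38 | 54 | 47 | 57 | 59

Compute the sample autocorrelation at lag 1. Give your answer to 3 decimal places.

-0.369

Mean ȳ = (50 + 58 + 38 + 54 + 47 + 57 + 59)/7 = 51.8571
Deviations from mean: -1.8571, 6.1429, -13.8571, 2.1429, -4.8571, 5.1429, 7.1429
Σ(y_t−ȳ)(y_{t+1}−ȳ) = (-11.4082) + (-85.1224) + (-29.6939) + (-10.4082) + (-24.9796) + (36.7347) = -124.8776
Denominator Σ(y_t−ȳ)² = 338.8571
r_1 = -124.8776 / 338.8571 = -0.369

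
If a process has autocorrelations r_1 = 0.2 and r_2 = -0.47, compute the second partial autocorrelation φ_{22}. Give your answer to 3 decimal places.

-0.531

φ_{22} = (r_2 − r_1²) / (1 − r_1²)
r_1² = (0.2)² = 0.04
Numerator = -0.47 − 0.0400 = -0.5100; denominator = 1 − 0.0400 = 0.9600
φ_{22} = -0.5100 / 0.9600 = -0.531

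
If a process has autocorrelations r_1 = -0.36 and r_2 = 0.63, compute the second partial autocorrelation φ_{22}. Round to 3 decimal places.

0.575

φ_{22} = (r_2 − r_1²) / (1 − r_1²)
r_1² = (-0.36)² = 0.1296
Numerator = 0.63 − 0.1296 = 0.5004; denominator = 1 − 0.1296 = 0.8704
φ_{22} = 0.5004 / 0.8704 = 0.575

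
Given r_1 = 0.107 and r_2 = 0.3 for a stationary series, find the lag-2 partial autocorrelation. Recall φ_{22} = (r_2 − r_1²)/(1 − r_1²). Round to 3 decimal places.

φ_{22} = (r_2 − r_1²) / (1 − r_1²)
r_1² = (0.107)² = 0.011449
Numerator = 0.3 − 0.0114 = 0.2886; denominator = 1 − 0.0114 = 0.9886
φ_{22} = 0.2886 / 0.9886 = 0.292

0.292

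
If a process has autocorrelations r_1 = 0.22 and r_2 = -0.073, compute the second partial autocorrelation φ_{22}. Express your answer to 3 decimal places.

-0.128

φ_{22} = (r_2 − r_1²) / (1 − r_1²)
r_1² = (0.22)² = 0.0484
Numerator = -0.073 − 0.0484 = -0.1214; denominator = 1 − 0.0484 = 0.9516
φ_{22} = -0.1214 / 0.9516 = -0.128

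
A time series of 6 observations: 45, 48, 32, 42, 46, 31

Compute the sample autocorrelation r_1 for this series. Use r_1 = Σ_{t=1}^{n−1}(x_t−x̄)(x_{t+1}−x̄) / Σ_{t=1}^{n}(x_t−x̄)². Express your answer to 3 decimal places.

Mean x̄ = (45 + 48 + 32 + 42 + 46 + 31)/6 = 40.6667
Deviations from mean: 4.3333, 7.3333, -8.6667, 1.3333, 5.3333, -9.6667
Σ(x_t−x̄)(x_{t+1}−x̄) = (31.7778) + (-63.5556) + (-11.5556) + (7.1111) + (-51.5556) = -87.7778
Denominator Σ(x_t−x̄)² = 271.3333
r_1 = -87.7778 / 271.3333 = -0.324

-0.324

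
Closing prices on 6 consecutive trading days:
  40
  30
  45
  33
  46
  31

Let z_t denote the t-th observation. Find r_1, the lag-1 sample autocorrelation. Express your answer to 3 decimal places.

Mean z̄ = (40 + 30 + 45 + 33 + 46 + 31)/6 = 37.5000
Σ(z_t−z̄)(z_{t+1}−z̄) = (-18.7500) + (-56.2500) + (-33.7500) + (-38.2500) + (-55.2500) = -202.2500
Denominator Σ(z_t−z̄)² = 253.5000
r_1 = -202.2500 / 253.5000 = -0.798

-0.798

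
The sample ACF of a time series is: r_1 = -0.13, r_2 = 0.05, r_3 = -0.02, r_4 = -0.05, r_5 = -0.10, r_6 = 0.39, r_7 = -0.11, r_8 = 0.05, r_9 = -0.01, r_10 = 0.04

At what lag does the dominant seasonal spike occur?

6

The largest autocorrelation is r_6 = 0.39; the remaining lags stay at or below 0.05.
The dominant spike at lag 6 indicates a seasonal period of 6.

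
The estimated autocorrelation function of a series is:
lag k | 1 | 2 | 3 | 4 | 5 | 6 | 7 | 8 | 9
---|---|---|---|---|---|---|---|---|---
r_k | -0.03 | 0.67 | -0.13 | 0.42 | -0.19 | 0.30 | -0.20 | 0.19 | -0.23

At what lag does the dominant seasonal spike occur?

2

The largest autocorrelation is r_2 = 0.67, with weaker echoes at lags 4 (0.42), 6 (0.30) and 8 (0.19); the remaining lags stay at or below -0.03.
The dominant spike at lag 2 indicates a seasonal period of 2.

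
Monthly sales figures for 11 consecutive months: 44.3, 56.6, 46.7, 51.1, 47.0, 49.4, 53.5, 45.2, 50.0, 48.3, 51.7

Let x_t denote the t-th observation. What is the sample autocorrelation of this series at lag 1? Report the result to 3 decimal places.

-0.651

Mean x̄ = (44.3 + 56.6 + 46.7 + 51.1 + 47.0 + 49.4 + 53.5 + 45.2 + 50.0 + 48.3 + 51.7)/11 = 49.4364
Numerator Σ_{t=1}^{10}(x_t−x̄)(x_{t+1}−x̄) = -87.8777
Denominator Σ(x_t−x̄)² = 135.0855
r_1 = -87.8777 / 135.0855 = -0.651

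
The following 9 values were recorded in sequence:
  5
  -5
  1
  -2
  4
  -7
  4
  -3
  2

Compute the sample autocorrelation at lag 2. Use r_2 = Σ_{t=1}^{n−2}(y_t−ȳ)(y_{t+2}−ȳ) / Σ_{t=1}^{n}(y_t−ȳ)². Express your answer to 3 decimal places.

0.524

Mean ȳ = (5 − 5 + 1 − 2 + 4 − 7 + 4 − 3 + 2)/9 = -0.1111
Numerator Σ_{t=1}^{7}(y_t−ȳ)(y_{t+2}−ȳ) = 77.9753
Denominator Σ(y_t−ȳ)² = 148.8889
r_2 = 77.9753 / 148.8889 = 0.524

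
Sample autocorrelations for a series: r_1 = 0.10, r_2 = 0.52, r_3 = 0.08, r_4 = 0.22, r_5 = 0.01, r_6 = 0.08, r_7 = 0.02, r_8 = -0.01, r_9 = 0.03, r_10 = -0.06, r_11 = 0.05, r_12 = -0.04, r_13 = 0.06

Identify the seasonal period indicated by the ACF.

The largest autocorrelation is r_2 = 0.52, with a weaker echo at lag 4 (0.22); the remaining lags stay at or below 0.10.
The dominant spike at lag 2 indicates a seasonal period of 2.

2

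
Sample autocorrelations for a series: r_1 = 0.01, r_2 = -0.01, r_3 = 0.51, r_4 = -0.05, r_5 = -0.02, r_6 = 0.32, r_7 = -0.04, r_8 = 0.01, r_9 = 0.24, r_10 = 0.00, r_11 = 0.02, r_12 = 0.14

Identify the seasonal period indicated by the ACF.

3

The largest autocorrelation is r_3 = 0.51, with weaker echoes at lags 6 (0.32) and 9 (0.24); the remaining lags stay at or below 0.14.
The dominant spike at lag 3 indicates a seasonal period of 3.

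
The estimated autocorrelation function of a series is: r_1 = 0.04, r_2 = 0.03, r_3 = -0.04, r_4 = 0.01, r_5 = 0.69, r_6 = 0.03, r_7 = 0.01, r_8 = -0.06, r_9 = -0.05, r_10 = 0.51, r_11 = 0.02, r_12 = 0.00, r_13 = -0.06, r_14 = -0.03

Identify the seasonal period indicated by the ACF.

The largest autocorrelation is r_5 = 0.69, with a weaker echo at lag 10 (0.51); the remaining lags stay at or below 0.04.
The dominant spike at lag 5 indicates a seasonal period of 5.

5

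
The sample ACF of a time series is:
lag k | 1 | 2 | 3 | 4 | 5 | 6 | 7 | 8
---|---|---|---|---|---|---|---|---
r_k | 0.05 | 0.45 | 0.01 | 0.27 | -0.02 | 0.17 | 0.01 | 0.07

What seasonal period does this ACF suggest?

The largest autocorrelation is r_2 = 0.45, with weaker echoes at lags 4 (0.27) and 6 (0.17); the remaining lags stay at or below 0.07.
The dominant spike at lag 2 indicates a seasonal period of 2.

2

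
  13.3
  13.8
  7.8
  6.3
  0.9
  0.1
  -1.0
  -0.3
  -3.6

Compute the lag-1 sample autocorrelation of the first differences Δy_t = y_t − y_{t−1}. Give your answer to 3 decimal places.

First differences Δy: 0.5, -6.0, -1.5, -5.4, -0.8, -1.1, 0.7, -3.3
Mean of differences = -2.1125
Numerator Σ(Δy_t−Δȳ)(Δy_{t+1}−Δȳ) = -18.0289
Denominator Σ(Δy_t−Δȳ)² = 45.1888
r_1(Δy) = -18.0289 / 45.1888 = -0.399

-0.399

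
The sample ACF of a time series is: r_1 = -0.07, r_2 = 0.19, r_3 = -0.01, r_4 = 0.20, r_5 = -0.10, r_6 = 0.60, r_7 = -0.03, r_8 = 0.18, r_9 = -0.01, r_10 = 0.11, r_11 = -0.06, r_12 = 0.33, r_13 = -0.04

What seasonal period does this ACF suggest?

The largest autocorrelation is r_6 = 0.60, with a weaker echo at lag 12 (0.33); the remaining lags stay at or below 0.20.
The dominant spike at lag 6 indicates a seasonal period of 6.

6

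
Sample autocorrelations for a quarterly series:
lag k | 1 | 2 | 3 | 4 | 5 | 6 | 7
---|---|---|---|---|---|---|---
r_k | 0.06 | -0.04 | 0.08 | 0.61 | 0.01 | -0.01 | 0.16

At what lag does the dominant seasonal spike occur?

4

The largest autocorrelation is r_4 = 0.61; the remaining lags stay at or below 0.16.
The dominant spike at lag 4 indicates a seasonal period of 4.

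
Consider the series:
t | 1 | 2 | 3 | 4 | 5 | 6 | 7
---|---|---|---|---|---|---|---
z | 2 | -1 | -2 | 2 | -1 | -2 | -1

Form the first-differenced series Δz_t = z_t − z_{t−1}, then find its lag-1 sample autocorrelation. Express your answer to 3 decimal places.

-0.331

First differences Δz: -3, -1, 4, -3, -1, 1
Mean of differences = -0.5000
Numerator Σ(Δz_t−Δz̄)(Δz_{t+1}−Δz̄) = -11.7500
Denominator Σ(Δz_t−Δz̄)² = 35.5000
r_1(Δz) = -11.7500 / 35.5000 = -0.331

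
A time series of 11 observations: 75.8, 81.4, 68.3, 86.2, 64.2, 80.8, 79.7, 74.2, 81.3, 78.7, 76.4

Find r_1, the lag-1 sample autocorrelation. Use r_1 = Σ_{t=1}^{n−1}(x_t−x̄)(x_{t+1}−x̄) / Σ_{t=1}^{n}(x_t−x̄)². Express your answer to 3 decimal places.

-0.740

Mean x̄ = (75.8 + 81.4 + 68.3 + 86.2 + 64.2 + 80.8 + 79.7 + 74.2 + 81.3 + 78.7 + 76.4)/11 = 77.0000
Numerator Σ_{t=1}^{10}(x_t−x̄)(x_{t+1}−x̄) = -293.0500
Denominator Σ(x_t−x̄)² = 396.2800
r_1 = -293.0500 / 396.2800 = -0.740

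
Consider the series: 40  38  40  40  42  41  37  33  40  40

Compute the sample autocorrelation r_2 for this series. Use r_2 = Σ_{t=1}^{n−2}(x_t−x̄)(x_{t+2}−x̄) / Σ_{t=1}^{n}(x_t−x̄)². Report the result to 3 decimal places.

-0.355

Mean x̄ = (40 + 38 + 40 + 40 + 42 + 41 + 37 + 33 + 40 + 40)/10 = 39.1000
Numerator Σ_{t=1}^{8}(x_t−x̄)(x_{t+2}−x̄) = -20.9200
Denominator Σ(x_t−x̄)² = 58.9000
r_2 = -20.9200 / 58.9000 = -0.355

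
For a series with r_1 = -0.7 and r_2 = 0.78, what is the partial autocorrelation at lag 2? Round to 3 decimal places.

0.569

φ_{22} = (r_2 − r_1²) / (1 − r_1²)
r_1² = (-0.7)² = 0.49
Numerator = 0.78 − 0.4900 = 0.2900; denominator = 1 − 0.4900 = 0.5100
φ_{22} = 0.2900 / 0.5100 = 0.569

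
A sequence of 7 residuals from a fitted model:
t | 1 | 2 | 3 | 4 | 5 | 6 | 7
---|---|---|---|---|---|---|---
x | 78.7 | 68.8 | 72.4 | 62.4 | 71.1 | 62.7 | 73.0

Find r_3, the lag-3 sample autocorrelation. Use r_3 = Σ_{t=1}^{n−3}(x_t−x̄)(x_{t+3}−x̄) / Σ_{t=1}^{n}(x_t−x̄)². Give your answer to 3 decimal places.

Mean x̄ = (78.7 + 68.8 + 72.4 + 62.4 + 71.1 + 62.7 + 73.0)/7 = 69.8714
Numerator Σ_{t=1}^{4}(x_t−x̄)(x_{t+3}−x̄) = -108.7867
Denominator Σ(x_t−x̄)² = 204.0343
r_3 = -108.7867 / 204.0343 = -0.533

-0.533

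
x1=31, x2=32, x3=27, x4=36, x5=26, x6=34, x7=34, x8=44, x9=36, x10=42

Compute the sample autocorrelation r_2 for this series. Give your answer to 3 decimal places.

0.516

Mean x̄ = (31 + 32 + 27 + 36 + 26 + 34 + 34 + 44 + 36 + 42)/10 = 34.2000
Numerator Σ_{t=1}^{8}(x_t−x̄)(x_{t+2}−x̄) = 153.5200
Denominator Σ(x_t−x̄)² = 297.6000
r_2 = 153.5200 / 297.6000 = 0.516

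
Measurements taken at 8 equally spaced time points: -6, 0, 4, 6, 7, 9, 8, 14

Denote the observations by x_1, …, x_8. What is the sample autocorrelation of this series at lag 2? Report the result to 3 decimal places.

0.188

Mean x̄ = (-6 + 0 + 4 + 6 + 7 + 9 + 8 + 14)/8 = 5.2500
Deviations from mean: -11.2500, -5.2500, -1.2500, 0.7500, 1.7500, 3.7500, 2.7500, 8.7500
Numerator Σ_{t=1}^{6}(x_t−x̄)(x_{t+2}−x̄) = 48.3750
Denominator Σ(x_t−x̄)² = 257.5000
r_2 = 48.3750 / 257.5000 = 0.188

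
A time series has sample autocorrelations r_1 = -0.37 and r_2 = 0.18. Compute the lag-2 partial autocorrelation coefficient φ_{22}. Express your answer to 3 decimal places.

0.050

φ_{22} = (r_2 − r_1²) / (1 − r_1²)
r_1² = (-0.37)² = 0.1369
Numerator = 0.18 − 0.1369 = 0.0431; denominator = 1 − 0.1369 = 0.8631
φ_{22} = 0.0431 / 0.8631 = 0.050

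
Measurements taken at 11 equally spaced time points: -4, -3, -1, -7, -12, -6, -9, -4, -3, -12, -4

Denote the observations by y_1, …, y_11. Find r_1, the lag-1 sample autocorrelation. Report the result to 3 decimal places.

Mean ȳ = (-4 − 3 − 1 − 7 − 12 − 6 − 9 − 4 − 3 − 12 − 4)/11 = -5.9091
Numerator Σ_{t=1}^{10}(y_t−ȳ)(y_{t+1}−ȳ) = -7.7355
Denominator Σ(y_t−ȳ)² = 136.9091
r_1 = -7.7355 / 136.9091 = -0.057

-0.057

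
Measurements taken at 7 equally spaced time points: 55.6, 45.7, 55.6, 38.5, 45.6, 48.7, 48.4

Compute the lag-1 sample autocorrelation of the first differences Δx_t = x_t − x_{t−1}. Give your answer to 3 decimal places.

First differences Δx: -9.9, 9.9, -17.1, 7.1, 3.1, -0.3
Mean of differences = -1.2000
Numerator Σ(Δx_t−Δx̄)(Δx_{t+1}−Δx̄) = -365.4700
Denominator Σ(Δx_t−Δx̄)² = 539.9000
r_1(Δx) = -365.4700 / 539.9000 = -0.677

-0.677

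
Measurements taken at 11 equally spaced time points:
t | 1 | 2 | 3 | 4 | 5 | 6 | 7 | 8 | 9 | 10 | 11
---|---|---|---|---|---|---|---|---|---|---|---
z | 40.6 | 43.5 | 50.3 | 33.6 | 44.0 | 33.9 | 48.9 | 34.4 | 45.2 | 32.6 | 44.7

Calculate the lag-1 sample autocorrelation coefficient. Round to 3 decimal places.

-0.704

Mean z̄ = (40.6 + 43.5 + 50.3 + 33.6 + 44.0 + 33.9 + 48.9 + 34.4 + 45.2 + 32.6 + 44.7)/11 = 41.0636
Numerator Σ_{t=1}^{10}(z_t−z̄)(z_{t+1}−z̄) = -292.2186
Denominator Σ(z_t−z̄)² = 414.8855
r_1 = -292.2186 / 414.8855 = -0.704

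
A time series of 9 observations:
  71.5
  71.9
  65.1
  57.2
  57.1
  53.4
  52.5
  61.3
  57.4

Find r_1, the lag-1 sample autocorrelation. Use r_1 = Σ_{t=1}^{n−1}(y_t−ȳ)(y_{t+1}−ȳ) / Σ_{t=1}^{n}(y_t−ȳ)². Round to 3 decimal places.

0.592

Mean ȳ = (71.5 + 71.9 + 65.1 + 57.2 + 57.1 + 53.4 + 52.5 + 61.3 + 57.4)/9 = 60.8222
Numerator Σ_{t=1}^{8}(y_t−ȳ)(y_{t+1}−ȳ) = 247.4473
Denominator Σ(y_t−ȳ)² = 418.2956
r_1 = 247.4473 / 418.2956 = 0.592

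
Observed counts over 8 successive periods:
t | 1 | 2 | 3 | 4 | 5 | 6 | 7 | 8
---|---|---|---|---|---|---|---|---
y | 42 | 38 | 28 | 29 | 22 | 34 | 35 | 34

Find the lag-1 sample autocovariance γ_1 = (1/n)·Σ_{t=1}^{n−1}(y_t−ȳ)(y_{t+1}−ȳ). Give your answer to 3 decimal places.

Mean ȳ = (42 + 38 + 28 + 29 + 22 + 34 + 35 + 34)/8 = 32.7500
Σ_{t=1}^{7}(y_t−ȳ)(y_{t+1}−ȳ) = 73.9375
γ_1 = 73.9375 / 8 = 9.242

9.242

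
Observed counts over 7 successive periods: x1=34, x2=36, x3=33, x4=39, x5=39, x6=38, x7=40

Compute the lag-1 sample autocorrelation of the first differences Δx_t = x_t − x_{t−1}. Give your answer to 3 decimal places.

-0.604

First differences Δx: 2, -3, 6, 0, -1, 2
Mean of differences = 1.0000
Numerator Σ(Δx_t−Δx̄)(Δx_{t+1}−Δx̄) = -29.0000
Denominator Σ(Δx_t−Δx̄)² = 48.0000
r_1(Δx) = -29.0000 / 48.0000 = -0.604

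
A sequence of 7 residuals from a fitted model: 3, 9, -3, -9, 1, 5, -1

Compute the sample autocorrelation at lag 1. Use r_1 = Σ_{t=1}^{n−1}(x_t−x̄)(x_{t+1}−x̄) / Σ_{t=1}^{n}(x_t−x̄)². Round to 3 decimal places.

Mean x̄ = (3 + 9 − 3 − 9 + 1 + 5 − 1)/7 = 0.7143
Deviations from mean: 2.2857, 8.2857, -3.7143, -9.7143, 0.2857, 4.2857, -1.7143
Σ(x_t−x̄)(x_{t+1}−x̄) = (18.9388) + (-30.7755) + (36.0816) + (-2.7755) + (1.2245) + (-7.3469) = 15.3469
Denominator Σ(x_t−x̄)² = 203.4286
r_1 = 15.3469 / 203.4286 = 0.075

0.075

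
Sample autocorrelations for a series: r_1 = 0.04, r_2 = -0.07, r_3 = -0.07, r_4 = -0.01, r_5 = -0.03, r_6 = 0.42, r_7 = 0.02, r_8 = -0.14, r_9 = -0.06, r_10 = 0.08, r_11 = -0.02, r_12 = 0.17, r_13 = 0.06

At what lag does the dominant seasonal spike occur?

6

The largest autocorrelation is r_6 = 0.42, with a weaker echo at lag 12 (0.17); the remaining lags stay at or below 0.08.
The dominant spike at lag 6 indicates a seasonal period of 6.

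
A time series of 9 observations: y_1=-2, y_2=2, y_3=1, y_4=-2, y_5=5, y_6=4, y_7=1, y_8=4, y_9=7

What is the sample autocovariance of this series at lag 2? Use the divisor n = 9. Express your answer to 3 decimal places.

-1.209

Mean ȳ = (-2 + 2 + 1 − 2 + 5 + 4 + 1 + 4 + 7)/9 = 2.2222
Σ_{t=1}^{7}(y_t−ȳ)(y_{t+2}−ȳ) = -10.8765
γ_2 = -10.8765 / 9 = -1.209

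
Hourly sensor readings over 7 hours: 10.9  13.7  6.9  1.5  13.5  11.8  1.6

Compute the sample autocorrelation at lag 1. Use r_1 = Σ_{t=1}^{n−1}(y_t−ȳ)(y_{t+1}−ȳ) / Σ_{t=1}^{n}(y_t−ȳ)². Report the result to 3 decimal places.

Mean ȳ = (10.9 + 13.7 + 6.9 + 1.5 + 13.5 + 11.8 + 1.6)/7 = 8.5571
Σ(y_t−ȳ)(y_{t+1}−ȳ) = (12.0490) + (-8.5224) + (11.6947) + (-34.8824) + (16.0290) + (-22.5610) = -26.1933
Denominator Σ(y_t−ȳ)² = 167.8371
r_1 = -26.1933 / 167.8371 = -0.156

-0.156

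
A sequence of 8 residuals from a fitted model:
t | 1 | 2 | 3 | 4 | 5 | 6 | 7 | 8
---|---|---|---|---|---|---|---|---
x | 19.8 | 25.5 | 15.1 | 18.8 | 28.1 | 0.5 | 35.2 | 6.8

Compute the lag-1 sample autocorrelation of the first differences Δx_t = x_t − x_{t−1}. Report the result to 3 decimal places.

-0.752

First differences Δx: 5.7, -10.4, 3.7, 9.3, -27.6, 34.7, -28.4
Mean of differences = -1.8571
Numerator Σ(Δx_t−Δx̄)(Δx_{t+1}−Δx̄) = -2248.6647
Denominator Σ(Δx_t−Δx̄)² = 2989.0971
r_1(Δx) = -2248.6647 / 2989.0971 = -0.752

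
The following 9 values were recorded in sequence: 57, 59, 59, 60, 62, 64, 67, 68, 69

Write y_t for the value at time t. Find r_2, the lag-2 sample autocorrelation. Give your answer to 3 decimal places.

0.394

Mean ȳ = (57 + 59 + 59 + 60 + 62 + 64 + 67 + 68 + 69)/9 = 62.7778
Numerator Σ_{t=1}^{7}(y_t−ȳ)(y_{t+2}−ȳ) = 61.2346
Denominator Σ(y_t−ȳ)² = 155.5556
r_2 = 61.2346 / 155.5556 = 0.394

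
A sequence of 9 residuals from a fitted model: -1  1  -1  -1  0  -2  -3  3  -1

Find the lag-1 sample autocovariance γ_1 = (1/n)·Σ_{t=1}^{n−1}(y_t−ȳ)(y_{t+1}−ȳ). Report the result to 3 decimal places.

Mean ȳ = (-1 + 1 − 1 − 1 + 0 − 2 − 3 + 3 − 1)/9 = -0.5556
Σ_{t=1}^{8}(y_t−ȳ)(y_{t+1}−ȳ) = -8.9753
γ_1 = -8.9753 / 9 = -0.997

-0.997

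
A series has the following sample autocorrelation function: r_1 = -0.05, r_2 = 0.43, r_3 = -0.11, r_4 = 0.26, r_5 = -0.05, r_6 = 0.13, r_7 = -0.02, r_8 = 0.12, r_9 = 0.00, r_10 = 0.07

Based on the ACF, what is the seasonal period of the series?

The largest autocorrelation is r_2 = 0.43, with a weaker echo at lag 4 (0.26); the remaining lags stay at or below 0.13.
The dominant spike at lag 2 indicates a seasonal period of 2.

2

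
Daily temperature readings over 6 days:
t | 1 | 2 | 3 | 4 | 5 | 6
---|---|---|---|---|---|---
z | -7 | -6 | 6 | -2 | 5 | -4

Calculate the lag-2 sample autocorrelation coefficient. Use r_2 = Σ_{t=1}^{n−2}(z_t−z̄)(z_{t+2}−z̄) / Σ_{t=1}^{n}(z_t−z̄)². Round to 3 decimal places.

0.063

Mean z̄ = (-7 − 6 + 6 − 2 + 5 − 4)/6 = -1.3333
Σ(z_t−z̄)(z_{t+2}−z̄) = (-41.5556) + (3.1111) + (46.4444) + (1.7778) = 9.7778
Denominator Σ(z_t−z̄)² = 155.3333
r_2 = 9.7778 / 155.3333 = 0.063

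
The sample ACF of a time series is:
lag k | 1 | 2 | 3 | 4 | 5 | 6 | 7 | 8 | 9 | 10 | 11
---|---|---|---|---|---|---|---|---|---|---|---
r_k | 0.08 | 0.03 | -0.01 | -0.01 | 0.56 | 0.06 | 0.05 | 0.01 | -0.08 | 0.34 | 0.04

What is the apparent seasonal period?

The largest autocorrelation is r_5 = 0.56, with a weaker echo at lag 10 (0.34); the remaining lags stay at or below 0.08.
The dominant spike at lag 5 indicates a seasonal period of 5.

5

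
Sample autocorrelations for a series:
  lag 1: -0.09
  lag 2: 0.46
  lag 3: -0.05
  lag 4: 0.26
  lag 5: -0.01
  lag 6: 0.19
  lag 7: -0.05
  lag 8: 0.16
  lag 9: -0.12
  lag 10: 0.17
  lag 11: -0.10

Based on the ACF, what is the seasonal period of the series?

The largest autocorrelation is r_2 = 0.46, with weaker echoes at lags 4 (0.26), 6 (0.19), 8 (0.16) and 10 (0.17); the remaining lags stay at or below -0.01.
The dominant spike at lag 2 indicates a seasonal period of 2.

2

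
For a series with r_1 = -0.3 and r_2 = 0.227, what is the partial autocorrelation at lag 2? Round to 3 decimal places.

φ_{22} = (r_2 − r_1²) / (1 − r_1²)
r_1² = (-0.3)² = 0.09
Numerator = 0.227 − 0.0900 = 0.1370; denominator = 1 − 0.0900 = 0.9100
φ_{22} = 0.1370 / 0.9100 = 0.151

0.151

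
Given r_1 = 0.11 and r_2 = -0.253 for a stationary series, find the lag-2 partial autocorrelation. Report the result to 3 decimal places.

-0.268

φ_{22} = (r_2 − r_1²) / (1 − r_1²)
r_1² = (0.11)² = 0.0121
Numerator = -0.253 − 0.0121 = -0.2651; denominator = 1 − 0.0121 = 0.9879
φ_{22} = -0.2651 / 0.9879 = -0.268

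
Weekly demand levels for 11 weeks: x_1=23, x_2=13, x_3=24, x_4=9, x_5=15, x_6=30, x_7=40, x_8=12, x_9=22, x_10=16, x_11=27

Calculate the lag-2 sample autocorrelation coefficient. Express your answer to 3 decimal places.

-0.177

Mean x̄ = (23 + 13 + 24 + 9 + 15 + 30 + 40 + 12 + 22 + 16 + 27)/11 = 21.0000
Numerator Σ_{t=1}^{9}(x_t−x̄)(x_{t+2}−x̄) = -149.0000
Denominator Σ(x_t−x̄)² = 842.0000
r_2 = -149.0000 / 842.0000 = -0.177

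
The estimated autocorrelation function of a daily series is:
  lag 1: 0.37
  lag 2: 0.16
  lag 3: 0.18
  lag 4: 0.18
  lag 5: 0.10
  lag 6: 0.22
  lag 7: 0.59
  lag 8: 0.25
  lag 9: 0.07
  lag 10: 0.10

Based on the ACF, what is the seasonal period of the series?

7

The largest autocorrelation is r_7 = 0.59; the remaining lags stay at or below 0.37. The elevated value at lag 1 (0.37), dropping to 0.16 at lag 2, reflects decaying short-term dependence rather than seasonality.
The dominant spike at lag 7 indicates a seasonal period of 7.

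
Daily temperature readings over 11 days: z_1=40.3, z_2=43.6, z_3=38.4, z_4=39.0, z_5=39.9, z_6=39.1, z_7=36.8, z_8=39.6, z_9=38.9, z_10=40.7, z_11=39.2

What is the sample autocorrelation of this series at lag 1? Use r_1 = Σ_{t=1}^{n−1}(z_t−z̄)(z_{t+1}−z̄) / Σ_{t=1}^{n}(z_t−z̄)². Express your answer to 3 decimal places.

-0.050

Mean z̄ = (40.3 + 43.6 + 38.4 + 39.0 + 39.9 + 39.1 + 36.8 + 39.6 + 38.9 + 40.7 + 39.2)/11 = 39.5909
Numerator Σ_{t=1}^{10}(z_t−z̄)(z_{t+1}−z̄) = -1.4237
Denominator Σ(z_t−z̄)² = 28.3291
r_1 = -1.4237 / 28.3291 = -0.050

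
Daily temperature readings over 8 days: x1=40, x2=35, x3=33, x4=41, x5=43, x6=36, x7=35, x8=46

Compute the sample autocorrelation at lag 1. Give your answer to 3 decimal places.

Mean x̄ = (40 + 35 + 33 + 41 + 43 + 36 + 35 + 46)/8 = 38.6250
Deviations from mean: 1.3750, -3.6250, -5.6250, 2.3750, 4.3750, -2.6250, -3.6250, 7.3750
Numerator Σ_{t=1}^{7}(x_t−x̄)(x_{t+1}−x̄) = -16.2656
Denominator Σ(x_t−x̄)² = 145.8750
r_1 = -16.2656 / 145.8750 = -0.112

-0.112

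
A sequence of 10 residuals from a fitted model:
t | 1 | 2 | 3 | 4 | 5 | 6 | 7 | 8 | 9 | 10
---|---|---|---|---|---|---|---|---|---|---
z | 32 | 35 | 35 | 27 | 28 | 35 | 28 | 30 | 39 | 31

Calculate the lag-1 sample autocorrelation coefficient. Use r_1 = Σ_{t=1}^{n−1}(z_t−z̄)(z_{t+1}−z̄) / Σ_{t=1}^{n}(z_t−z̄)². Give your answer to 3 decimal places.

-0.167

Mean z̄ = (32 + 35 + 35 + 27 + 28 + 35 + 28 + 30 + 39 + 31)/10 = 32.0000
Numerator Σ_{t=1}^{9}(z_t−z̄)(z_{t+1}−z̄) = -23.0000
Denominator Σ(z_t−z̄)² = 138.0000
r_1 = -23.0000 / 138.0000 = -0.167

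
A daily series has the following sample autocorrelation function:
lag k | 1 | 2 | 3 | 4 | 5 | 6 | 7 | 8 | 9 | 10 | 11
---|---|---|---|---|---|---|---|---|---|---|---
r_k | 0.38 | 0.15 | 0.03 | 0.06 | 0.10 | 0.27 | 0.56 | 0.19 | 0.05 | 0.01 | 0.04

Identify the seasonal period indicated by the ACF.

7

The largest autocorrelation is r_7 = 0.56; the remaining lags stay at or below 0.38. The elevated value at lag 1 (0.38), dropping to 0.15 at lag 2, reflects decaying short-term dependence rather than seasonality.
The dominant spike at lag 7 indicates a seasonal period of 7.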